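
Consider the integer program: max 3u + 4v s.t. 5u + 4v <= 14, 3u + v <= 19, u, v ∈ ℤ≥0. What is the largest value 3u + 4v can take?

12

(u,v)=(0,3): 5·0+4·3=12≤14, 3·0+1·3=3≤19, objective 12.
(u,v)=(1,2): 5·1+4·2=13≤14, 3·1+1·2=5≤19, objective 11.
(u,v)=(0,2): 5·0+4·2=8≤14, 3·0+1·2=2≤19, objective 8.
Maximum is 12 at (u,v)=(0,3).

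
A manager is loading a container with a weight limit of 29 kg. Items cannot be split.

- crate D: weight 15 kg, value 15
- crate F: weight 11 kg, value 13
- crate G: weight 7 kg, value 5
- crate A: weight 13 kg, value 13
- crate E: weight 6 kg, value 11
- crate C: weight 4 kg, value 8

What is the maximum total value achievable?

37

Allowing fractional choices, the relaxed optimum would be about 40.0, but items are indivisible.
crate F + crate A + crate C: weight 11 + 13 + 4 = 28 ≤ 29, value 13 + 13 + 8 = 34.
crate F + crate G + crate E + crate C: weight 11 + 7 + 6 + 4 = 28 ≤ 29, value 13 + 5 + 11 + 8 = 37.
crate D + crate E + crate C: weight 15 + 6 + 4 = 25 ≤ 29, value 15 + 11 + 8 = 34.
Best is crate F, crate G, crate E, and crate C with total value 37.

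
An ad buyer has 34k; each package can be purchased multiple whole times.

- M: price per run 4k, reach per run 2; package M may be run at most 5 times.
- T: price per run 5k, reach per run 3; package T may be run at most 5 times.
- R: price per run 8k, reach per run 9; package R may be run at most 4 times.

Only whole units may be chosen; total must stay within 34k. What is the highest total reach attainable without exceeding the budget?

36

Take 4×R: price 32 ≤ 34, reach 4·9 = 36.
R has the best ratio (9/8) and is taken to its limit of 4; remaining capacity is filled optimally with the others.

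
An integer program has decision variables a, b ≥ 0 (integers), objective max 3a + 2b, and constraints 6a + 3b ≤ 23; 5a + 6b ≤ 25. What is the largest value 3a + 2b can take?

Relaxing integrality, the LP optimum is 12.33 at (a,b) = (3, 1.67), which is not an integer point.
(a,b)=(3,1): 6·3+3·1=21≤23, 5·3+6·1=21≤25, objective 11.
(a,b)=(2,2): 6·2+3·2=18≤23, 5·2+6·2=22≤25, objective 10.
Maximum is 11 at (a,b)=(3,1).

11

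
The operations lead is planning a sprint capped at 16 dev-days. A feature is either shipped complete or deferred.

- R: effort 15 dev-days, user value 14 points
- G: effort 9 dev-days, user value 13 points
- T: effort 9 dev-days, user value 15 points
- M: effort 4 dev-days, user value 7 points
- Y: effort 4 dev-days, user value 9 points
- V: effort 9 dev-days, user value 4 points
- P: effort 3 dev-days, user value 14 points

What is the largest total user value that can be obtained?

38

Take T, Y, and P: effort 9 + 4 + 3 = 16 ≤ 16, user value 15 + 9 + 14 = 38.
No other feasible combination does better.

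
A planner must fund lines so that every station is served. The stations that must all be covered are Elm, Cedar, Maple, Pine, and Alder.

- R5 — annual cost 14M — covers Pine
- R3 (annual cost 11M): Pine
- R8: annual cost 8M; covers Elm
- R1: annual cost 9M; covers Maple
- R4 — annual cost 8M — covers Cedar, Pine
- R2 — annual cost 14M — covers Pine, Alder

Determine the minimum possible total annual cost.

39

Choose R8, R1, R4, and R2: together they cover Elm, Cedar, Maple, Pine, Alder — every station.
Total annual cost: 8 + 9 + 8 + 14 = 39.
No cover costs less than 39.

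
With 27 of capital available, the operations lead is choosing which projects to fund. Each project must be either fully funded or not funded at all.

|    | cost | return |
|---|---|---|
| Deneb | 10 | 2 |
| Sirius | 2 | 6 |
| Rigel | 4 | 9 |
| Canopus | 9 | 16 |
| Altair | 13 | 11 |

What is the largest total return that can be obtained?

Rigel + Canopus + Altair: cost 4 + 9 + 13 = 26 ≤ 27, return 9 + 16 + 11 = 36.
Sirius + Canopus + Altair: cost 2 + 9 + 13 = 24 ≤ 27, return 6 + 16 + 11 = 33.
Best is Rigel, Canopus, and Altair with total return 36.

36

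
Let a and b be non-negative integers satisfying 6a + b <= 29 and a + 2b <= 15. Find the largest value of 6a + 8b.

(a,b)=(3,6): 6·3+1·6=24≤29, 1·3+2·6=15≤15, objective 66.
(a,b)=(4,5): 6·4+1·5=29≤29, 1·4+2·5=14≤15, objective 64.
Maximum is 66 at (a,b)=(3,6).

66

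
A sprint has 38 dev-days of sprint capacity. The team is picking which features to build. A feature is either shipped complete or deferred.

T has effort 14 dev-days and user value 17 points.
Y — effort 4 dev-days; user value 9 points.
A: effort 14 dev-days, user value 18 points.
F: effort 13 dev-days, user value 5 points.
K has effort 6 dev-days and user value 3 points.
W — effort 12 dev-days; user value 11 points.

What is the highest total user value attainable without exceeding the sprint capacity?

47

Take T, Y, A, and K: effort 14 + 4 + 14 + 6 = 38 ≤ 38, user value 17 + 9 + 18 + 3 = 47.
No other feasible combination does better.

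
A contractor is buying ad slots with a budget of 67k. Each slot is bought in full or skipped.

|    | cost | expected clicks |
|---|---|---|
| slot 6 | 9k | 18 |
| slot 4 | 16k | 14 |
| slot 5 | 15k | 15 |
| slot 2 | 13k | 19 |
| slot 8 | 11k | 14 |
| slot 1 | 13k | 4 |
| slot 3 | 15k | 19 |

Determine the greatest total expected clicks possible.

Treat it as a binary knapsack problem.
Allowing fractional choices, the relaxed optimum would be about 88.5, but ad slots are indivisible.
slot 6 + slot 5 + slot 2 + slot 8 + slot 3: cost 9 + 15 + 13 + 11 + 15 = 63 ≤ 67, expected clicks 18 + 15 + 19 + 14 + 19 = 85.
slot 6 + slot 4 + slot 2 + slot 8 + slot 3: cost 9 + 16 + 13 + 11 + 15 = 64 ≤ 67, expected clicks 18 + 14 + 19 + 14 + 19 = 84.
slot 6 + slot 4 + slot 5 + slot 2 + slot 8: cost 9 + 16 + 15 + 13 + 11 = 64 ≤ 67, expected clicks 18 + 14 + 15 + 19 + 14 = 80.
Best is slot 6, slot 5, slot 2, slot 8, and slot 3 with total expected clicks 85.

85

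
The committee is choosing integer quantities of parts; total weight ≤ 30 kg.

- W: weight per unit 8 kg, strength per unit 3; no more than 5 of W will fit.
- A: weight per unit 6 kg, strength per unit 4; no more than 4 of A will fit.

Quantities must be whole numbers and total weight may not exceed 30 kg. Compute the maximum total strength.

16

This is a bounded integer knapsack.
Take 4×A: weight 24 ≤ 30, strength 4·4 = 16.
A has the best ratio (4/6) and is taken to its limit of 4; remaining capacity is filled optimally with the others.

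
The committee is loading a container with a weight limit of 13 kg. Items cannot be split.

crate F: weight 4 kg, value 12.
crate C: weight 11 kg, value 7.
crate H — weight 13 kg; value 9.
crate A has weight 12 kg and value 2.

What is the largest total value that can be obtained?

This is a 0-1 knapsack instance.
Allowing fractional choices, the relaxed optimum would be about 18.2, but items are indivisible.
crate C: weight 11 ≤ 13, value 7.
crate H: weight 13 ≤ 13, value 9.
crate F: weight 4 ≤ 13, value 12.
Best is crate F with total value 12.

12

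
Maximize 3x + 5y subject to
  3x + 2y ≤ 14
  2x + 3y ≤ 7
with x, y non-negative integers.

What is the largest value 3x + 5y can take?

11

(x,y)=(2,1) is feasible, giving 11.
(x,y)=(0,2) is feasible, giving 10.
(x,y)=(3,0) is feasible, giving 9.
No feasible integer point exceeds 11.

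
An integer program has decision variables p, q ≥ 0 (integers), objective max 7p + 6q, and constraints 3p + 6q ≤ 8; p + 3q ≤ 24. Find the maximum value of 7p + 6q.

The continuous relaxation peaks at (2.67, 0) with value 18.67; rounding to a feasible lattice point costs some objective.
(p,q)=(2,0) is feasible, giving 14.
(p,q)=(1,0) is feasible, giving 7.
Maximum is 14 at (p,q)=(2,0).

14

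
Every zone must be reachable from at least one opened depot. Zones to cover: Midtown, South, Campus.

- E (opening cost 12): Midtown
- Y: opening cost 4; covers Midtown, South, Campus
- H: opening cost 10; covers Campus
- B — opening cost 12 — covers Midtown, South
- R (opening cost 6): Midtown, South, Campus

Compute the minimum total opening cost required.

4

Y alone covers Midtown, South, Campus — every zone.
Total opening cost: 4.
No cover costs less than 4.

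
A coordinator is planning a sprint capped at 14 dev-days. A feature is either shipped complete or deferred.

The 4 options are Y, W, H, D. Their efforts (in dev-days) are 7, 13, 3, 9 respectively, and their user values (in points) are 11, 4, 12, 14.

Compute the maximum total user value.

Take H and D: effort 3 + 9 = 12 ≤ 14, user value 12 + 14 = 26.
No other feasible combination does better.

26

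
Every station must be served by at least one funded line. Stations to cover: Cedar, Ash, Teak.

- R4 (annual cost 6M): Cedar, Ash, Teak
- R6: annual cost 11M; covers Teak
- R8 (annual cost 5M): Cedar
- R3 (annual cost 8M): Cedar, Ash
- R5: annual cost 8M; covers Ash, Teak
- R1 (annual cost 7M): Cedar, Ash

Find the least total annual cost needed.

R4 alone covers Cedar, Ash, Teak — every station.
Total annual cost: 6.
No cover costs less than 6.

6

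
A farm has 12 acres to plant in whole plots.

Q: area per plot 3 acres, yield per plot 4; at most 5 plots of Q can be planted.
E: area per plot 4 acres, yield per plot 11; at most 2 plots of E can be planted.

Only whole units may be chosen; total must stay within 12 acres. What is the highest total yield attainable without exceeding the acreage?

1×Q and 2×E: area 11 ≤ 12, yield 1·4 + 2·11 = 26.
2×E: area 8 ≤ 12, yield 2·11 = 22.
Best is 26.

26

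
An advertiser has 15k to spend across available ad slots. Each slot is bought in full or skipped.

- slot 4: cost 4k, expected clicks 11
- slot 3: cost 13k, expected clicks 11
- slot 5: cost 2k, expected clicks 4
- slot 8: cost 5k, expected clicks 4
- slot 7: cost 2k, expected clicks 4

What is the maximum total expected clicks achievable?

23

This is a 0-1 knapsack instance.
Take slot 4, slot 5, slot 8, and slot 7: cost 4 + 2 + 5 + 2 = 13 ≤ 15, expected clicks 11 + 4 + 4 + 4 = 23.
No other feasible combination does better.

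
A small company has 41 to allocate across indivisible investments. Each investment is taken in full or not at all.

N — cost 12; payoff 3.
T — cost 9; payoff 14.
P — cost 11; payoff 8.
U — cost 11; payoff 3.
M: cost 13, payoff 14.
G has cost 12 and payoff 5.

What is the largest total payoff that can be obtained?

36

T + P + M: cost 9 + 11 + 13 = 33 ≤ 41, payoff 14 + 8 + 14 = 36.
T + M + G: cost 9 + 13 + 12 = 34 ≤ 41, payoff 14 + 14 + 5 = 33.
T + U + M: cost 9 + 11 + 13 = 33 ≤ 41, payoff 14 + 3 + 14 = 31.
Best is T, P, and M with total payoff 36.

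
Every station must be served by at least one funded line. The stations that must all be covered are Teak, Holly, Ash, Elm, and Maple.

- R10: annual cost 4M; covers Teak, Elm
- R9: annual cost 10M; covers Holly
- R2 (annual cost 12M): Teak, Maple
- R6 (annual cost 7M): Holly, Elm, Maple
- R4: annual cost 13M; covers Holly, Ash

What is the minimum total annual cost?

24

Choose R10, R6, and R4: together they cover Teak, Holly, Ash, Elm, Maple — every station.
Total annual cost: 4 + 7 + 13 = 24.
No cover costs less than 24.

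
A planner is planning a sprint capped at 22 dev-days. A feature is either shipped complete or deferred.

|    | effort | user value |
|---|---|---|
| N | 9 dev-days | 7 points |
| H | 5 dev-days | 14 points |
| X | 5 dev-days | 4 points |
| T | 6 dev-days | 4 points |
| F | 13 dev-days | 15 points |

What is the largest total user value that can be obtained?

29

Allowing fractional choices, the relaxed optimum would be about 32.2, but features are indivisible.
H + F: effort 5 + 13 = 18 ≤ 22, user value 14 + 15 = 29.
N + H + X: effort 9 + 5 + 5 = 19 ≤ 22, user value 7 + 14 + 4 = 25.
N + H + T: effort 9 + 5 + 6 = 20 ≤ 22, user value 7 + 14 + 4 = 25.
Best is H and F with total user value 29.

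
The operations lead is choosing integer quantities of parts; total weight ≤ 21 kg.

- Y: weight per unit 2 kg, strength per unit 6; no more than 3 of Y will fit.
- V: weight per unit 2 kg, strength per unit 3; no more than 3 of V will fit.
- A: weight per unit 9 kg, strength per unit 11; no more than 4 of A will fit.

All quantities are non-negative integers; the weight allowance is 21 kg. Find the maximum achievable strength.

38

This is a bounded integer knapsack.
3×Y, 2×V, and 1×A: weight 19 ≤ 21, strength 3·6 + 2·3 + 1·11 = 35.
3×Y, 3×V, and 1×A: weight 21 ≤ 21, strength 3·6 + 3·3 + 1·11 = 38.
Best is 38.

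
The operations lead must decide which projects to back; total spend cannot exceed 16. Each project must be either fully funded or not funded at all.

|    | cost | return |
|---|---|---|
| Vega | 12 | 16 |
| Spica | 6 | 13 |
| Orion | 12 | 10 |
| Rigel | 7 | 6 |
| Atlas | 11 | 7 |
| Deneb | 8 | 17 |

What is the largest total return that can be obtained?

30

This is an integer program with binary decision variables.
Rigel + Deneb: cost 7 + 8 = 15 ≤ 16, return 6 + 17 = 23.
Spica + Deneb: cost 6 + 8 = 14 ≤ 16, return 13 + 17 = 30.
Best is Spica and Deneb with total return 30.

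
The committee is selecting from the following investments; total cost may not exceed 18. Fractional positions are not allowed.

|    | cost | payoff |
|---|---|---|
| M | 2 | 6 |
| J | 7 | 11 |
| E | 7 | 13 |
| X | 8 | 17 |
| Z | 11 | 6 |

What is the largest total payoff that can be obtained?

Allowing fractional choices, the relaxed optimum would be about 37.6, but investments are indivisible.
M + E + X: cost 2 + 7 + 8 = 17 ≤ 18, payoff 6 + 13 + 17 = 36.
M + J + X: cost 2 + 7 + 8 = 17 ≤ 18, payoff 6 + 11 + 17 = 34.
Best is M, E, and X with total payoff 36.

36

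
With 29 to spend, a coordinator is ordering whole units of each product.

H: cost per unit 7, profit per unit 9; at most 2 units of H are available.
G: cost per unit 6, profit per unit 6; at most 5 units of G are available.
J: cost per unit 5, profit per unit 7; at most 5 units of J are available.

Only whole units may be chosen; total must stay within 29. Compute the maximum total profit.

2×H and 3×J: cost 29 ≤ 29, profit 2·9 + 3·7 = 39.
1×H and 4×J: cost 27 ≤ 29, profit 1·9 + 4·7 = 37.
Best is 39.

39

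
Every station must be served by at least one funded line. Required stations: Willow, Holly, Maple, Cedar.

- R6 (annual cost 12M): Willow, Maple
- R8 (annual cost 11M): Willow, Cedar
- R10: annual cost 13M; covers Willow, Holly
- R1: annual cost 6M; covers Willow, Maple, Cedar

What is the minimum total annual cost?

19

This is a weighted set-cover instance.
Choose R10 and R1: together they cover Willow, Holly, Maple, Cedar — every station.
Total annual cost: 13 + 6 = 19.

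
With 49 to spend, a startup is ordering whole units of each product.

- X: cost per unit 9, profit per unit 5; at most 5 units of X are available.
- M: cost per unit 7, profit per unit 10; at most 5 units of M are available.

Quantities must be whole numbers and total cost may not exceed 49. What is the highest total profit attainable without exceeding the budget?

55

1×X and 5×M: cost 44 ≤ 49, profit 1·5 + 5·10 = 55.
5×M: cost 35 ≤ 49, profit 5·10 = 50.
Best is 55.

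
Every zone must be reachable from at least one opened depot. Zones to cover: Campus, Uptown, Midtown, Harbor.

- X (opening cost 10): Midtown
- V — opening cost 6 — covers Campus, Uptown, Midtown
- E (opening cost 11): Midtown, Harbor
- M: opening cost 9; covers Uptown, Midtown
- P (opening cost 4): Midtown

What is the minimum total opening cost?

Choose V and E: together they cover Campus, Uptown, Midtown, Harbor — every zone.
Total opening cost: 6 + 11 = 17.
No cover costs less than 17.

17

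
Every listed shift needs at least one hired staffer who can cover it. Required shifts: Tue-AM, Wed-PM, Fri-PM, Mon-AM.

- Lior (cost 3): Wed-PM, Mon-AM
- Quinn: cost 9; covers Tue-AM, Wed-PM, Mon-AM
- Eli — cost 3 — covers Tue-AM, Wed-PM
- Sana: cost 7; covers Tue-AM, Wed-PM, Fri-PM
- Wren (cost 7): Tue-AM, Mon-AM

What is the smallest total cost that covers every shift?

10

The greedy cost-per-new-shift heuristic would pick Lior, Eli, and Sana for 13, but a cheaper cover exists.
Choose Lior and Sana: together they cover Tue-AM, Wed-PM, Fri-PM, Mon-AM — every shift.
Total cost: 3 + 7 = 10.
No cover costs less than 10.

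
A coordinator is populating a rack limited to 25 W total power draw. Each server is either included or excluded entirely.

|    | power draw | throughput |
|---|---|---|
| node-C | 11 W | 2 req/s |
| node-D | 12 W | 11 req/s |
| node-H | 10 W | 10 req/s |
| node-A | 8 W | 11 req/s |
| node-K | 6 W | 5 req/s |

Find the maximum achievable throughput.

26

Take node-H, node-A, and node-K: power draw 10 + 8 + 6 = 24 ≤ 25, throughput 10 + 11 + 5 = 26.
No other feasible combination does better.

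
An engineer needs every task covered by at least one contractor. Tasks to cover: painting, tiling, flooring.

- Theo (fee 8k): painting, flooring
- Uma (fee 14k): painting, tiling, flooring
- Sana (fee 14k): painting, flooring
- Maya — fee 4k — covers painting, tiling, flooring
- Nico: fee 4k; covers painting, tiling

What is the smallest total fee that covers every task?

Maya alone covers painting, tiling, flooring — every task.
Total fee: 4.

4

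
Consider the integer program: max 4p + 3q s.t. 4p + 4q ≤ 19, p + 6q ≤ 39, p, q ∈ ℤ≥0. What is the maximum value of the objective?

16

The continuous relaxation peaks at (4.75, 0) with value 19.00; rounding to a feasible lattice point costs some objective.
(p,q)=(4,0): 4·4+4·0=16≤19, 1·4+6·0=4≤39, objective 16.
(p,q)=(3,1): 4·3+4·1=16≤19, 1·3+6·1=9≤39, objective 15.
(p,q)=(3,0): 4·3+4·0=12≤19, 1·3+6·0=3≤39, objective 12.
No feasible integer point exceeds 16.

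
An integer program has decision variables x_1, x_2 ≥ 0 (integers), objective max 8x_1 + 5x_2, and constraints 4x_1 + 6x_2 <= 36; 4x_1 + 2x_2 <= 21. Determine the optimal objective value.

The continuous relaxation peaks at (3.38, 3.75) with value 45.75; rounding to a feasible lattice point costs some objective.
(x_1,x_2)=(3,4): 4·3+6·4=36≤36, 4·3+2·4=20≤21, objective 44.
(x_1,x_2)=(4,2): 4·4+6·2=28≤36, 4·4+2·2=20≤21, objective 42.
(x_1,x_2)=(3,3): 4·3+6·3=30≤36, 4·3+2·3=18≤21, objective 39.
Maximum is 44 at (x_1,x_2)=(3,4).

44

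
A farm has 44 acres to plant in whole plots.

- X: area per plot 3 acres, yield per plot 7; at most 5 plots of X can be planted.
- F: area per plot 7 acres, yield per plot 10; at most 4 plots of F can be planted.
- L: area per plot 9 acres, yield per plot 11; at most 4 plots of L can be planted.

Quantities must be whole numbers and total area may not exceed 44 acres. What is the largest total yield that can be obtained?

75

This is a bounded integer knapsack.
Take 5×X and 4×F: area 43 ≤ 44, yield 5·7 + 4·10 = 75.
X has the best ratio (7/3) and is taken to its limit of 5; remaining capacity is filled optimally with the others.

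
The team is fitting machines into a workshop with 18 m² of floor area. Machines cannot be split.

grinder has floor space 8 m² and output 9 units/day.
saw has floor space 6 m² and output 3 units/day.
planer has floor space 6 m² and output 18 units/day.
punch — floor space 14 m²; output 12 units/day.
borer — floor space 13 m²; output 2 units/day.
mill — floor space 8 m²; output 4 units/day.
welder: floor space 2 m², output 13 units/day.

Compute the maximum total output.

planer + mill + welder: floor space 6 + 8 + 2 = 16 ≤ 18, output 18 + 4 + 13 = 35.
grinder + planer + welder: floor space 8 + 6 + 2 = 16 ≤ 18, output 9 + 18 + 13 = 40.
saw + planer + welder: floor space 6 + 6 + 2 = 14 ≤ 18, output 3 + 18 + 13 = 34.
Best is grinder, planer, and welder with total output 40.

40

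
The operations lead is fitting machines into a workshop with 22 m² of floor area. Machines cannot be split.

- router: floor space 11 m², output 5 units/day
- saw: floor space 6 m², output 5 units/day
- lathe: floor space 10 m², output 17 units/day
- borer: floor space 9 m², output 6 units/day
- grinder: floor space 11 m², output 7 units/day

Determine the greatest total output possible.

Allowing fractional choices, the relaxed optimum would be about 26.0, but machines are indivisible.
lathe + grinder: floor space 10 + 11 = 21 ≤ 22, output 17 + 7 = 24.
lathe + borer: floor space 10 + 9 = 19 ≤ 22, output 17 + 6 = 23.
Best is lathe and grinder with total output 24.

24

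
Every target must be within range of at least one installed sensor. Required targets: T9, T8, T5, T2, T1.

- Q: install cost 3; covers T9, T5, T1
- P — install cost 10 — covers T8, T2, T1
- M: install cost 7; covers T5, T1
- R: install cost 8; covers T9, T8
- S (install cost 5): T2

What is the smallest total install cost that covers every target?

Choose Q and P: together they cover T9, T8, T5, T2, T1 — every target.
Total install cost: 3 + 10 = 13.

13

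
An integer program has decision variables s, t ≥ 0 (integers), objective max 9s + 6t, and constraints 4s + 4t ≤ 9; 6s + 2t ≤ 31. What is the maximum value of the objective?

18

Relaxing integrality, the LP optimum is 20.25 at (s,t) = (2.25, 0), which is not an integer point.
(s,t)=(2,0): 4·2+4·0=8≤9, 6·2+2·0=12≤31, objective 18.
(s,t)=(1,1): 4·1+4·1=8≤9, 6·1+2·1=8≤31, objective 15.
(s,t)=(1,0): 4·1+4·0=4≤9, 6·1+2·0=6≤31, objective 9.
Maximum is 18 at (s,t)=(2,0).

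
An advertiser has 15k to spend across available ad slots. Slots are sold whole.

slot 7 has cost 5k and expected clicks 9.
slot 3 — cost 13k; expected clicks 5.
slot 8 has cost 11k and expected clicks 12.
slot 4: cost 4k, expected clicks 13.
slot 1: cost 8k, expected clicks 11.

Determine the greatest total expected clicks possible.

25

Allowing fractional choices, the relaxed optimum would be about 30.2, but ad slots are indivisible.
slot 8 + slot 4: cost 11 + 4 = 15 ≤ 15, expected clicks 12 + 13 = 25.
slot 7 + slot 4: cost 5 + 4 = 9 ≤ 15, expected clicks 9 + 13 = 22.
slot 4 + slot 1: cost 4 + 8 = 12 ≤ 15, expected clicks 13 + 11 = 24.
Best is slot 8 and slot 4 with total expected clicks 25.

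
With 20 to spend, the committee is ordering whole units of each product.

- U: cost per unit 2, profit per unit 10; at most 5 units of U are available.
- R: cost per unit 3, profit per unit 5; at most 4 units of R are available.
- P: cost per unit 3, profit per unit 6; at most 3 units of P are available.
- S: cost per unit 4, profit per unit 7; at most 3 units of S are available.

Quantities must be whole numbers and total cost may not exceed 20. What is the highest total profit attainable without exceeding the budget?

U has the best ratio (10/2); taking only U gives at most 5×10 = 50 (stopped by the supply cap of 5).
Mixing does better — 5×U, 2×P, and 1×S: cost 20 ≤ 20, profit 5·10 + 2·6 + 1·7 = 69.

69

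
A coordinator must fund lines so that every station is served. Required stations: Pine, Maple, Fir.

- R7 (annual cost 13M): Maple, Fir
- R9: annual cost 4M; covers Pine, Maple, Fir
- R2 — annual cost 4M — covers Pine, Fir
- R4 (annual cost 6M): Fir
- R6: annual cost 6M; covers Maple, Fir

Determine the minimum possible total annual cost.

4

This is a weighted set-cover instance.
R9 alone covers Pine, Maple, Fir — every station.
Total annual cost: 4.
No cover costs less than 4.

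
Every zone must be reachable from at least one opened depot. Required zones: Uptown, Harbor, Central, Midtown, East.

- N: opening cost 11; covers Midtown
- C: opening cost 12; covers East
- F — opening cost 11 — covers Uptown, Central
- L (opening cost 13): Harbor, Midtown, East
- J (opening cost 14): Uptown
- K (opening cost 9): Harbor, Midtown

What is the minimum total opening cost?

This is a weighted set-cover instance.
Choose F and L: together they cover Uptown, Harbor, Central, Midtown, East — every zone.
Total opening cost: 11 + 13 = 24.

24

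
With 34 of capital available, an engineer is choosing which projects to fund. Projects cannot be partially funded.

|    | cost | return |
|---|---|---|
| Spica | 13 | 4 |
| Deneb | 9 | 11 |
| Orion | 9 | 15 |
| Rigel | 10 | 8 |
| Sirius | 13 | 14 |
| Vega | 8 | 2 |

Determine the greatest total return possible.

40

Orion + Rigel + Sirius: cost 9 + 10 + 13 = 32 ≤ 34, return 15 + 8 + 14 = 37.
Deneb + Orion + Sirius: cost 9 + 9 + 13 = 31 ≤ 34, return 11 + 15 + 14 = 40.
Deneb + Orion + Rigel: cost 9 + 9 + 10 = 28 ≤ 34, return 11 + 15 + 8 = 34.
Best is Deneb, Orion, and Sirius with total return 40.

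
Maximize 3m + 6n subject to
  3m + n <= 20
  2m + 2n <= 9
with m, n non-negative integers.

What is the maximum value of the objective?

Relaxing integrality, the LP optimum is 27.00 at (m,n) = (0, 4.5), which is not an integer point.
(m,n)=(0,4): 3·0+1·4=4≤20, 2·0+2·4=8≤9, objective 24.
(m,n)=(1,3): 3·1+1·3=6≤20, 2·1+2·3=8≤9, objective 21.
(m,n)=(0,3): 3·0+1·3=3≤20, 2·0+2·3=6≤9, objective 18.
No feasible integer point exceeds 24.

24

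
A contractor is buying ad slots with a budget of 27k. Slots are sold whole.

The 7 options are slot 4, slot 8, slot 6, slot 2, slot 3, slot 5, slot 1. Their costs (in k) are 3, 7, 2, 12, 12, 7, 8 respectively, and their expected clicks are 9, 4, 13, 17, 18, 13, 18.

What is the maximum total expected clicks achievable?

58

slot 4 + slot 6 + slot 3 + slot 1: cost 3 + 2 + 12 + 8 = 25 ≤ 27, expected clicks 9 + 13 + 18 + 18 = 58.
slot 4 + slot 6 + slot 2 + slot 1: cost 3 + 2 + 12 + 8 = 25 ≤ 27, expected clicks 9 + 13 + 17 + 18 = 57.
Best is slot 4, slot 6, slot 3, and slot 1 with total expected clicks 58.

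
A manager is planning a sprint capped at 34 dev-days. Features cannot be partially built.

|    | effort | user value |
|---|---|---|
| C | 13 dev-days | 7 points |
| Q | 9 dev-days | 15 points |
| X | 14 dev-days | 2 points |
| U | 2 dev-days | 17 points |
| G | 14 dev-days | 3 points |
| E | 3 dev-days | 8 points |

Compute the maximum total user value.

47

Allowing fractional choices, the relaxed optimum would be about 48.5, but features are indivisible.
Q + U + G + E: effort 9 + 2 + 14 + 3 = 28 ≤ 34, user value 15 + 17 + 3 + 8 = 43.
C + Q + U + E: effort 13 + 9 + 2 + 3 = 27 ≤ 34, user value 7 + 15 + 17 + 8 = 47.
Best is C, Q, U, and E with total user value 47.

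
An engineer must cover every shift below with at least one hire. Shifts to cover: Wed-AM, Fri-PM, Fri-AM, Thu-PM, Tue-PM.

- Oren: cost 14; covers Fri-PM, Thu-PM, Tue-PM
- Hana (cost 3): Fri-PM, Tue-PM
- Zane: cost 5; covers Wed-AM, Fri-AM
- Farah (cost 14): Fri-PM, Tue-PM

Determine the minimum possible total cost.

19

The greedy cost-per-new-shift heuristic would pick Hana, Zane, and Oren for 22, but a cheaper cover exists.
Choose Oren and Zane: together they cover Wed-AM, Fri-PM, Fri-AM, Thu-PM, Tue-PM — every shift.
Total cost: 14 + 5 = 19.
No cover costs less than 19.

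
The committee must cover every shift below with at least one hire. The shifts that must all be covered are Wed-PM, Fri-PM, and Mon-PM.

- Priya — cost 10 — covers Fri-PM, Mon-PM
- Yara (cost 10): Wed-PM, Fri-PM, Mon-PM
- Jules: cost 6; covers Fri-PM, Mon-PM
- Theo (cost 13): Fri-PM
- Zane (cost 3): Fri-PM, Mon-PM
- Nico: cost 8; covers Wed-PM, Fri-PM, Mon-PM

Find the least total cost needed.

8

The greedy cost-per-new-shift heuristic would pick Zane and Nico for 11, but a cheaper cover exists.
Nico alone covers Wed-PM, Fri-PM, Mon-PM — every shift.
Total cost: 8.
No cover costs less than 8.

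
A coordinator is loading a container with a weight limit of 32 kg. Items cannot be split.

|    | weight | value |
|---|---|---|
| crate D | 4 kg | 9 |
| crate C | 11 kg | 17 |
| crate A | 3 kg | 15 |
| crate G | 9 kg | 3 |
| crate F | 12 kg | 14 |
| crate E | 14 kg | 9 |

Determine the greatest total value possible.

Take crate D, crate C, crate A, and crate F: weight 4 + 11 + 3 + 12 = 30 ≤ 32, value 9 + 17 + 15 + 14 = 55.
No other feasible combination does better.

55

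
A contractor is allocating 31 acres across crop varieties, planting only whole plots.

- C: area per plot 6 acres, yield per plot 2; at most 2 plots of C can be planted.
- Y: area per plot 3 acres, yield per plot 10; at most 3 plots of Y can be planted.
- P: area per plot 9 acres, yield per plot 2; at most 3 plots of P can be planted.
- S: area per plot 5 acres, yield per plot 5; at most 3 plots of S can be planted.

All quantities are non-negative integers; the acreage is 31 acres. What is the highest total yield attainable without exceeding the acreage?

Take 1×C, 3×Y, and 3×S: area 30 ≤ 31, yield 1·2 + 3·10 + 3·5 = 47.
Y has the best ratio (10/3) and is taken to its limit of 3; remaining capacity is filled optimally with the others.

47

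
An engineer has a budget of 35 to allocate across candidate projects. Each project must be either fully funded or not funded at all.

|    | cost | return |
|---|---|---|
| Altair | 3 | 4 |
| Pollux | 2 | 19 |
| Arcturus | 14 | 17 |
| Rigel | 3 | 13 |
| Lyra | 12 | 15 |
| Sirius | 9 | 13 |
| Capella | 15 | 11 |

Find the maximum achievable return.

68

Treat it as a binary knapsack problem.
Altair + Pollux + Arcturus + Rigel + Lyra: cost 3 + 2 + 14 + 3 + 12 = 34 ≤ 35, return 4 + 19 + 17 + 13 + 15 = 68.
Altair + Pollux + Rigel + Lyra + Sirius: cost 3 + 2 + 3 + 12 + 9 = 29 ≤ 35, return 4 + 19 + 13 + 15 + 13 = 64.
Altair + Pollux + Arcturus + Rigel + Sirius: cost 3 + 2 + 14 + 3 + 9 = 31 ≤ 35, return 4 + 19 + 17 + 13 + 13 = 66.
Best is Altair, Pollux, Arcturus, Rigel, and Lyra with total return 68.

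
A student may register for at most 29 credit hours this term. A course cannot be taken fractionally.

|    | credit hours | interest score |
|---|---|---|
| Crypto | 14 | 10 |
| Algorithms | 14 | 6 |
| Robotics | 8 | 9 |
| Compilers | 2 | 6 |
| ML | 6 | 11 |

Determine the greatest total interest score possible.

30

Allowing fractional choices, the relaxed optimum would be about 35.3, but courses are indivisible.
Robotics + Compilers + ML: credit hours 8 + 2 + 6 = 16 ≤ 29, interest score 9 + 6 + 11 = 26.
Crypto + Compilers + ML: credit hours 14 + 2 + 6 = 22 ≤ 29, interest score 10 + 6 + 11 = 27.
Crypto + Robotics + ML: credit hours 14 + 8 + 6 = 28 ≤ 29, interest score 10 + 9 + 11 = 30.
Best is Crypto, Robotics, and ML with total interest score 30.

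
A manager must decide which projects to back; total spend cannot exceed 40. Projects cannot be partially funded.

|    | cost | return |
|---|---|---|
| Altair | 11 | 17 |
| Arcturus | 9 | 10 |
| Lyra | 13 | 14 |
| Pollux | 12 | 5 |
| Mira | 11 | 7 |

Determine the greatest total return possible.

41

Altair + Arcturus + Lyra: cost 11 + 9 + 13 = 33 ≤ 40, return 17 + 10 + 14 = 41.
Altair + Lyra + Pollux: cost 11 + 13 + 12 = 36 ≤ 40, return 17 + 14 + 5 = 36.
Altair + Lyra + Mira: cost 11 + 13 + 11 = 35 ≤ 40, return 17 + 14 + 7 = 38.
Best is Altair, Arcturus, and Lyra with total return 41.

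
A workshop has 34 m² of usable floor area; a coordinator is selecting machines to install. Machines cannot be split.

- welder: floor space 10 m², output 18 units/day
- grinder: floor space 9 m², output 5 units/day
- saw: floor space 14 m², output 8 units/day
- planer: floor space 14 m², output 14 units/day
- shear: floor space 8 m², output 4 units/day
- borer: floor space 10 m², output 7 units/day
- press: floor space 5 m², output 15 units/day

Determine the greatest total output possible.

Allowing fractional choices, the relaxed optimum would be about 50.5, but machines are indivisible.
welder + planer + press: floor space 10 + 14 + 5 = 29 ≤ 34, output 18 + 14 + 15 = 47.
welder + grinder + borer + press: floor space 10 + 9 + 10 + 5 = 34 ≤ 34, output 18 + 5 + 7 + 15 = 45.
Best is welder, planer, and press with total output 47.

47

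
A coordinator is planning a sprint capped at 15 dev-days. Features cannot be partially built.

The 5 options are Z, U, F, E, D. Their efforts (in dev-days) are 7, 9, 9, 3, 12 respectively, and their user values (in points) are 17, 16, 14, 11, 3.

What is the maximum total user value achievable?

28

Take Z and E: effort 7 + 3 = 10 ≤ 15, user value 17 + 11 = 28.
No other feasible combination does better.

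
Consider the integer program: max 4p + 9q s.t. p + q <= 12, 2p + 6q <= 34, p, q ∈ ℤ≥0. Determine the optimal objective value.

59

Relaxing integrality, the LP optimum is 60.50 at (p,q) = (9.5, 2.5), which is not an integer point.
(p,q)=(8,3): 1·8+1·3=11≤12, 2·8+6·3=34≤34, objective 59.
(p,q)=(10,2): 1·10+1·2=12≤12, 2·10+6·2=32≤34, objective 58.
(p,q)=(7,3): 1·7+1·3=10≤12, 2·7+6·3=32≤34, objective 55.
(p,q)=(9,2): 1·9+1·2=11≤12, 2·9+6·2=30≤34, objective 54.
Maximum is 59 at (p,q)=(8,3).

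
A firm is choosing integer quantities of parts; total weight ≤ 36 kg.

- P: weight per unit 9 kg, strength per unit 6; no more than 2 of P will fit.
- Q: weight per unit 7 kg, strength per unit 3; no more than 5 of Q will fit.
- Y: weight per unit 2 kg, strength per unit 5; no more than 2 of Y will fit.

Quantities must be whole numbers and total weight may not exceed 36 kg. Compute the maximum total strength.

28

This is a bounded integer knapsack.
Take 2×P, 2×Q, and 2×Y: weight 36 ≤ 36, strength 2·6 + 2·3 + 2·5 = 28.
Y has the best ratio (5/2) and is taken to its limit of 2; remaining capacity is filled optimally with the others.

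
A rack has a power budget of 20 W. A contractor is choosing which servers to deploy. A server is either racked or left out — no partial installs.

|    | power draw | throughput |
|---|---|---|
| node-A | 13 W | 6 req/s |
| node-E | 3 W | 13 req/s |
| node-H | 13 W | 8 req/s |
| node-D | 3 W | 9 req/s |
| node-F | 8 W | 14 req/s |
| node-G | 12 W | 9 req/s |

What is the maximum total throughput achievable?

36

Allowing fractional choices, the relaxed optimum would be about 40.5, but servers are indivisible.
node-E + node-D + node-F: power draw 3 + 3 + 8 = 14 ≤ 20, throughput 13 + 9 + 14 = 36.
node-E + node-D + node-G: power draw 3 + 3 + 12 = 18 ≤ 20, throughput 13 + 9 + 9 = 31.
node-E + node-H + node-D: power draw 3 + 13 + 3 = 19 ≤ 20, throughput 13 + 8 + 9 = 30.
Best is node-E, node-D, and node-F with total throughput 36.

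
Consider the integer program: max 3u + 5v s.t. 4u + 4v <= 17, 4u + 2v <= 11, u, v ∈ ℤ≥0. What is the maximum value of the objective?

20

(u,v)=(0,4): 4·0+4·4=16≤17, 4·0+2·4=8≤11, objective 20.
(u,v)=(1,3): 4·1+4·3=16≤17, 4·1+2·3=10≤11, objective 18.
(u,v)=(0,3): 4·0+4·3=12≤17, 4·0+2·3=6≤11, objective 15.
The best lattice point is (0,4), giving 20.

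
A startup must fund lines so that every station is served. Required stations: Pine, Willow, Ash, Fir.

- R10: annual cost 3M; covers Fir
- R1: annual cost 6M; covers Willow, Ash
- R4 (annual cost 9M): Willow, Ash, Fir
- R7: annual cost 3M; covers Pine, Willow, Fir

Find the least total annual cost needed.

9

This is an integer covering problem.
Choose R1 and R7: together they cover Pine, Willow, Ash, Fir — every station.
Total annual cost: 6 + 3 = 9.
No cover costs less than 9.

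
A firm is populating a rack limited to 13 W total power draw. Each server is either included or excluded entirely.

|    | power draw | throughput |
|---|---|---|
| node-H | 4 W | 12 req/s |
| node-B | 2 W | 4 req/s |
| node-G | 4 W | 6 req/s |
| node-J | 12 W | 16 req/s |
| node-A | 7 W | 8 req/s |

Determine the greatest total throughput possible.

Treat it as a binary knapsack problem.
Allowing fractional choices, the relaxed optimum would be about 26.0, but servers are indivisible.
node-H + node-B + node-G: power draw 4 + 2 + 4 = 10 ≤ 13, throughput 12 + 4 + 6 = 22.
node-H + node-B + node-A: power draw 4 + 2 + 7 = 13 ≤ 13, throughput 12 + 4 + 8 = 24.
Best is node-H, node-B, and node-A with total throughput 24.

24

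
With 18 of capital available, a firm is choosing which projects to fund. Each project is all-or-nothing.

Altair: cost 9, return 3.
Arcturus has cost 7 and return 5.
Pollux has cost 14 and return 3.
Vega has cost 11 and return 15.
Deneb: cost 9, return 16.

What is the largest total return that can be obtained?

This is an integer program with binary decision variables.
Arcturus + Vega: cost 7 + 11 = 18 ≤ 18, return 5 + 15 = 20.
Arcturus + Deneb: cost 7 + 9 = 16 ≤ 18, return 5 + 16 = 21.
Best is Arcturus and Deneb with total return 21.

21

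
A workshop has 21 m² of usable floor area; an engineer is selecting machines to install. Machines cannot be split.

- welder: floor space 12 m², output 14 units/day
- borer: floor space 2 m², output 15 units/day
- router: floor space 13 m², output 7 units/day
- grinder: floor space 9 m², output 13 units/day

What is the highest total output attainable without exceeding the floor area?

Allowing fractional choices, the relaxed optimum would be about 39.7, but machines are indivisible.
welder + grinder: floor space 12 + 9 = 21 ≤ 21, output 14 + 13 = 27.
borer + grinder: floor space 2 + 9 = 11 ≤ 21, output 15 + 13 = 28.
welder + borer: floor space 12 + 2 = 14 ≤ 21, output 14 + 15 = 29.
Best is welder and borer with total output 29.

29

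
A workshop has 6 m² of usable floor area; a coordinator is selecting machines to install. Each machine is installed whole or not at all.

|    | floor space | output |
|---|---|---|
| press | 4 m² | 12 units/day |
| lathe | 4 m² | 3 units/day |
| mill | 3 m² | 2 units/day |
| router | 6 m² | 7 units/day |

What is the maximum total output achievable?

12

router: floor space 6 ≤ 6, output 7.
press: floor space 4 ≤ 6, output 12.
lathe: floor space 4 ≤ 6, output 3.
Best is press with total output 12.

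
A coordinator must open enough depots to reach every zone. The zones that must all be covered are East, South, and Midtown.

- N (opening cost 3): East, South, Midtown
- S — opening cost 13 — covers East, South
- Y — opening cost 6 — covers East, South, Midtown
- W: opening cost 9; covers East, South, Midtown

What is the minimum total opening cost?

3

This is a weighted set-cover instance.
N alone covers East, South, Midtown — every zone.
Total opening cost: 3.
No cover costs less than 3.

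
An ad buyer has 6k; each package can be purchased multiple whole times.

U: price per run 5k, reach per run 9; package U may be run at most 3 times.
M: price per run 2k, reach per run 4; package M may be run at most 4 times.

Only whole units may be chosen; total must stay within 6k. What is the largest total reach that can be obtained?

12

1×U: price 5 ≤ 6, reach 1·9 = 9.
3×M: price 6 ≤ 6, reach 3·4 = 12.
Best is 12.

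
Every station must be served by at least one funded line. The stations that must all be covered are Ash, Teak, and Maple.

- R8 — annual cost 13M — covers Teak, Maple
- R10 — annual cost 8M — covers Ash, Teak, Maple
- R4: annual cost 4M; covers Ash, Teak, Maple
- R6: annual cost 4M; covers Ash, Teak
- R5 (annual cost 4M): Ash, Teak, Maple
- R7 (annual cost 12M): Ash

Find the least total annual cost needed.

R4 alone covers Ash, Teak, Maple — every station.
Total annual cost: 4.
No cover costs less than 4.

4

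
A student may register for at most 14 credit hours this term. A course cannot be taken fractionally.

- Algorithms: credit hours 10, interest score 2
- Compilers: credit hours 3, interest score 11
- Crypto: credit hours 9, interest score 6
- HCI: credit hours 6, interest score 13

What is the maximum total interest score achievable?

24

This is an integer program with binary decision variables.
Take Compilers and HCI: credit hours 3 + 6 = 9 ≤ 14, interest score 11 + 13 = 24.
No other feasible combination does better.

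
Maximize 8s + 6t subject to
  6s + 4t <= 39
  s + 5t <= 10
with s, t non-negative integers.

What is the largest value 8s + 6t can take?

The continuous relaxation peaks at (5.96, 0.808) with value 52.54; rounding to a feasible lattice point costs some objective.
(s,t)=(6,0): 6·6+4·0=36≤39, 1·6+5·0=6≤10, objective 48.
(s,t)=(5,1): 6·5+4·1=34≤39, 1·5+5·1=10≤10, objective 46.
(s,t)=(5,0): 6·5+4·0=30≤39, 1·5+5·0=5≤10, objective 40.
(s,t)=(4,1): 6·4+4·1=28≤39, 1·4+5·1=9≤10, objective 38.
The best lattice point is (6,0), giving 48.

48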